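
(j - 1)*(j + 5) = j^2 + 4*j - 5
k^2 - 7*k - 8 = (k - 8)*(k + 1)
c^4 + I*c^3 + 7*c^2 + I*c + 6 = (c - 2*I)*(c - I)*(c + I)*(c + 3*I)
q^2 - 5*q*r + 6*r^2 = (q - 3*r)*(q - 2*r)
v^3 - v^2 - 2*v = v*(v - 2)*(v + 1)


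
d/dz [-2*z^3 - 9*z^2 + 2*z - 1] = -6*z^2 - 18*z + 2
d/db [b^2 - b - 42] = 2*b - 1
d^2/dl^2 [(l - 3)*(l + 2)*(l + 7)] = 6*l + 12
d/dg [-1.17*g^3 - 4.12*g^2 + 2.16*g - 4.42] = -3.51*g^2 - 8.24*g + 2.16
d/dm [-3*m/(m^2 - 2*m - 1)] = 3*(m^2 + 1)/(m^4 - 4*m^3 + 2*m^2 + 4*m + 1)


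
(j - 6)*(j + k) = j^2 + j*k - 6*j - 6*k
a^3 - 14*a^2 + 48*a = a*(a - 8)*(a - 6)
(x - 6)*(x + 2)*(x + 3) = x^3 - x^2 - 24*x - 36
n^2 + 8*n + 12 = (n + 2)*(n + 6)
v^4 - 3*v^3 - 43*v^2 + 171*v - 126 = (v - 6)*(v - 3)*(v - 1)*(v + 7)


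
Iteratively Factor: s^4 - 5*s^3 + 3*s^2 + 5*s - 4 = (s - 4)*(s^3 - s^2 - s + 1) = (s - 4)*(s - 1)*(s^2 - 1) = (s - 4)*(s - 1)*(s + 1)*(s - 1)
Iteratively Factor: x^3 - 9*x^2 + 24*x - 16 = (x - 4)*(x^2 - 5*x + 4) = (x - 4)^2*(x - 1)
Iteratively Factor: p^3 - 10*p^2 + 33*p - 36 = (p - 3)*(p^2 - 7*p + 12) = (p - 3)^2*(p - 4)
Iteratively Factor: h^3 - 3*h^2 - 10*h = (h)*(h^2 - 3*h - 10) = h*(h + 2)*(h - 5)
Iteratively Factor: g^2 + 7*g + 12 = (g + 4)*(g + 3)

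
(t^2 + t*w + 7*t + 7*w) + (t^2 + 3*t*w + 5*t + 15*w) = 2*t^2 + 4*t*w + 12*t + 22*w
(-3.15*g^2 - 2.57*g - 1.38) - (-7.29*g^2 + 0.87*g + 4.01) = 4.14*g^2 - 3.44*g - 5.39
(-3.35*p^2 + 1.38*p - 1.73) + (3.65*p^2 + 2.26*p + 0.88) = 0.3*p^2 + 3.64*p - 0.85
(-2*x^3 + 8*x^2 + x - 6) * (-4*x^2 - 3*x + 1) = 8*x^5 - 26*x^4 - 30*x^3 + 29*x^2 + 19*x - 6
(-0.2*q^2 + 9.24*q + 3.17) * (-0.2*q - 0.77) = 0.04*q^3 - 1.694*q^2 - 7.7488*q - 2.4409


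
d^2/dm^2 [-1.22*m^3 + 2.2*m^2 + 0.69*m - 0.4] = 4.4 - 7.32*m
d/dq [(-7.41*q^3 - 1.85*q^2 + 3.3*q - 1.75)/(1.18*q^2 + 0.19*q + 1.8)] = (-8.7438*q^4 - 2.8158*q^3 - 44.2595*q^2 - 2.53*q + 6.2725)/(1.3924*q^4 + 0.4484*q^3 + 4.2841*q^2 + 0.684*q + 3.24)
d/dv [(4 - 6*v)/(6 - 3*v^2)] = 2*(-3*v^2 + 4*v - 6)/(3*(v^4 - 4*v^2 + 4))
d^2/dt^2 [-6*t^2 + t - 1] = -12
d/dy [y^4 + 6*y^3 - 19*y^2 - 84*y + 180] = 4*y^3 + 18*y^2 - 38*y - 84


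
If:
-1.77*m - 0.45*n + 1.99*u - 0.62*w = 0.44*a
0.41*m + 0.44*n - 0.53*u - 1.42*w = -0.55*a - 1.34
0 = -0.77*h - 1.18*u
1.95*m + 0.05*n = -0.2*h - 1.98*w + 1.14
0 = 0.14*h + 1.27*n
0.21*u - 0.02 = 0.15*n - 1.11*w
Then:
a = -2.84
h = 0.25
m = 0.51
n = -0.03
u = -0.16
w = 0.05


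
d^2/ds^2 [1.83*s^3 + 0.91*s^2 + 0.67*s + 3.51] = 10.98*s + 1.82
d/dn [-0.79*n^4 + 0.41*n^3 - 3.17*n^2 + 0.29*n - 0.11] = -3.16*n^3 + 1.23*n^2 - 6.34*n + 0.29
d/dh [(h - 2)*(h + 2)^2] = (h + 2)*(3*h - 2)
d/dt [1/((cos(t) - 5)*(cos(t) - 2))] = (2*cos(t) - 7)*sin(t)/((cos(t) - 5)^2*(cos(t) - 2)^2)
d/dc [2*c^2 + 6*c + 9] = 4*c + 6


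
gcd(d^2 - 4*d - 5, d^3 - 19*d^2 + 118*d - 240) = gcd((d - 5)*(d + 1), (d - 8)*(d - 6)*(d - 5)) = d - 5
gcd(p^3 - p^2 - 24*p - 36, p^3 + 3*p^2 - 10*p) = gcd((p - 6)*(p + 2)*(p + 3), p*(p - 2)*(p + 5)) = 1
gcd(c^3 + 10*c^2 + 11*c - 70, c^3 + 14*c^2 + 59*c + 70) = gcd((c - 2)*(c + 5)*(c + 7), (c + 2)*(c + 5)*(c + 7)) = c^2 + 12*c + 35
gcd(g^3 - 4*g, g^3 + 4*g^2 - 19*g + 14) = g - 2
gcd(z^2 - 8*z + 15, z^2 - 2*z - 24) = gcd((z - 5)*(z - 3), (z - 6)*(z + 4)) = 1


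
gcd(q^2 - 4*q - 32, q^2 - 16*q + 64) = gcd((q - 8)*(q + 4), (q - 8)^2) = q - 8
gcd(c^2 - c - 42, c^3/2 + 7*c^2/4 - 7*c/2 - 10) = 1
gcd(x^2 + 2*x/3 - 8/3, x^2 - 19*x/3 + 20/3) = x - 4/3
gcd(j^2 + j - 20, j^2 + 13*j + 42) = 1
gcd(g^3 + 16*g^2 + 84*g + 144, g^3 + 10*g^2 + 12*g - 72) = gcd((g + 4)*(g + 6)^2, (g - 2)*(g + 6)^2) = g^2 + 12*g + 36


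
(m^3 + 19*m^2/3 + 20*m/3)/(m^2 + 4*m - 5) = m*(3*m + 4)/(3*(m - 1))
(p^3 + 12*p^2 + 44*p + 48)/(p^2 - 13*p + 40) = (p^3 + 12*p^2 + 44*p + 48)/(p^2 - 13*p + 40)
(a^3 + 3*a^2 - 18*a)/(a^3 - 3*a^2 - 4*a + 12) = a*(a + 6)/(a^2 - 4)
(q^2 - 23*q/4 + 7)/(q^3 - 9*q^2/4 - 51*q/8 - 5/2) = 2*(4*q - 7)/(8*q^2 + 14*q + 5)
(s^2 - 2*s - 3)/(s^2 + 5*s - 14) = (s^2 - 2*s - 3)/(s^2 + 5*s - 14)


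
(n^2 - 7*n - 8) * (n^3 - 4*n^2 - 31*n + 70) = n^5 - 11*n^4 - 11*n^3 + 319*n^2 - 242*n - 560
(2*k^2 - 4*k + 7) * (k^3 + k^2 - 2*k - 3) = 2*k^5 - 2*k^4 - k^3 + 9*k^2 - 2*k - 21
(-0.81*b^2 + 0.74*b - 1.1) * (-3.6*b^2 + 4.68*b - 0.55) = 2.916*b^4 - 6.4548*b^3 + 7.8687*b^2 - 5.555*b + 0.605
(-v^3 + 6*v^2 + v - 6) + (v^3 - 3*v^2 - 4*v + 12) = 3*v^2 - 3*v + 6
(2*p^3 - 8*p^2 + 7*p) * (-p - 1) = -2*p^4 + 6*p^3 + p^2 - 7*p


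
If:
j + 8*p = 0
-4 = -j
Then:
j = 4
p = -1/2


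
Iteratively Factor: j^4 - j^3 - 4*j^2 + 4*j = (j - 1)*(j^3 - 4*j) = j*(j - 1)*(j^2 - 4) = j*(j - 1)*(j + 2)*(j - 2)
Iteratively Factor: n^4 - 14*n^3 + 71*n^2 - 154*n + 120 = (n - 4)*(n^3 - 10*n^2 + 31*n - 30) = (n - 5)*(n - 4)*(n^2 - 5*n + 6) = (n - 5)*(n - 4)*(n - 3)*(n - 2)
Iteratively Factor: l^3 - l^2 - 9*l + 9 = (l - 1)*(l^2 - 9) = (l - 3)*(l - 1)*(l + 3)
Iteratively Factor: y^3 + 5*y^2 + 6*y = (y + 2)*(y^2 + 3*y) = y*(y + 2)*(y + 3)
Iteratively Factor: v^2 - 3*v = (v - 3)*(v)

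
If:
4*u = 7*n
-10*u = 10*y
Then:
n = -4*y/7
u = -y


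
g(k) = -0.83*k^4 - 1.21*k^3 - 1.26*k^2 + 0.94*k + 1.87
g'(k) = -3.32*k^3 - 3.63*k^2 - 2.52*k + 0.94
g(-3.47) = -86.34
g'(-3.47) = 104.69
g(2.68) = -70.77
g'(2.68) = -95.79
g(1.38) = -5.42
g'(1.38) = -18.18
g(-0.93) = 0.26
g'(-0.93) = 2.81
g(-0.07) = 1.80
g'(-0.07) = 1.10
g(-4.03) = -162.11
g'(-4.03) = 169.44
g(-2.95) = -43.66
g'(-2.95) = 62.02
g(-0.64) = 0.93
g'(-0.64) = 1.94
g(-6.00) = -863.45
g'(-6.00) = 602.50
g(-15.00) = -38230.73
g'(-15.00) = 10426.99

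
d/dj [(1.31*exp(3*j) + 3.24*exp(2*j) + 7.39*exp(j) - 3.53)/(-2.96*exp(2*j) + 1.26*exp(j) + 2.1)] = (-3.8776*exp(4*j) + 3.3012*exp(3*j) + 34.2098*exp(2*j) - 7.28959999999999*exp(j) + 19.9668)*exp(j)/(8.7616*exp(4*j) - 7.4592*exp(3*j) - 10.8444*exp(2*j) + 5.292*exp(j) + 4.41)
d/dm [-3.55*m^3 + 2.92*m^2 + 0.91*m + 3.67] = -10.65*m^2 + 5.84*m + 0.91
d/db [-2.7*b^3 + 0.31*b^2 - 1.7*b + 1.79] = -8.1*b^2 + 0.62*b - 1.7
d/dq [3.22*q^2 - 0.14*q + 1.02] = 6.44*q - 0.14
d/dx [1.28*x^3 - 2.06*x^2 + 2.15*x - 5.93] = 3.84*x^2 - 4.12*x + 2.15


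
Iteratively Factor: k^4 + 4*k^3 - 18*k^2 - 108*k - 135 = (k + 3)*(k^3 + k^2 - 21*k - 45) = (k + 3)^2*(k^2 - 2*k - 15) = (k + 3)^3*(k - 5)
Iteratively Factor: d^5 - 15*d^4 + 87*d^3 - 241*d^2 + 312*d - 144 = (d - 1)*(d^4 - 14*d^3 + 73*d^2 - 168*d + 144) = (d - 4)*(d - 1)*(d^3 - 10*d^2 + 33*d - 36) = (d - 4)^2*(d - 1)*(d^2 - 6*d + 9) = (d - 4)^2*(d - 3)*(d - 1)*(d - 3)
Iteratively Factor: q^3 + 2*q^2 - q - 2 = (q + 1)*(q^2 + q - 2) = (q - 1)*(q + 1)*(q + 2)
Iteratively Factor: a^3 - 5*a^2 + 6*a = (a - 3)*(a^2 - 2*a) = (a - 3)*(a - 2)*(a)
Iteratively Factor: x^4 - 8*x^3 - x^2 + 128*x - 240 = (x - 3)*(x^3 - 5*x^2 - 16*x + 80) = (x - 4)*(x - 3)*(x^2 - x - 20) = (x - 5)*(x - 4)*(x - 3)*(x + 4)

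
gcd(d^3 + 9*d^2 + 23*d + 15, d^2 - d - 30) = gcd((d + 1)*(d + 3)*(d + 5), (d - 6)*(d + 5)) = d + 5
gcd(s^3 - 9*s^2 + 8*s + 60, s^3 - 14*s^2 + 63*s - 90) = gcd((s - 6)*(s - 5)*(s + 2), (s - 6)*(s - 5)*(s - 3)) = s^2 - 11*s + 30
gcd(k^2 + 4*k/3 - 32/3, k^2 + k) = 1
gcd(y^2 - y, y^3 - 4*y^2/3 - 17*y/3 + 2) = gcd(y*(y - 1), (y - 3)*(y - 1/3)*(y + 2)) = 1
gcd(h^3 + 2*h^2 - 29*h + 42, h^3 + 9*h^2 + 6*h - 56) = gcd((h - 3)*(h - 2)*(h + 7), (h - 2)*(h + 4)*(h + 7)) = h^2 + 5*h - 14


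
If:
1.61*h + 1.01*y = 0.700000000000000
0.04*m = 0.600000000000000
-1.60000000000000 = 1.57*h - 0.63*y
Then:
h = -0.45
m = 15.00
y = 1.41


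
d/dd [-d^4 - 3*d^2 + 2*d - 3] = -4*d^3 - 6*d + 2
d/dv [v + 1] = 1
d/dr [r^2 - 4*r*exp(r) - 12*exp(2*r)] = -4*r*exp(r) + 2*r - 24*exp(2*r) - 4*exp(r)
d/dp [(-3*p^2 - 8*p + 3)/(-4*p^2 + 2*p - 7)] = 2*(-19*p^2 + 33*p + 25)/(16*p^4 - 16*p^3 + 60*p^2 - 28*p + 49)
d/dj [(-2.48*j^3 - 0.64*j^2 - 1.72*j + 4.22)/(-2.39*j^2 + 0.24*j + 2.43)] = (5.9272*j^4 - 1.1904*j^3 - 22.3436*j^2 + 17.0612*j - 5.1924)/(5.7121*j^4 - 1.1472*j^3 - 11.5578*j^2 + 1.1664*j + 5.9049)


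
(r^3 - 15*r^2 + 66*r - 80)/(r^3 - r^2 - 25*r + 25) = (r^2 - 10*r + 16)/(r^2 + 4*r - 5)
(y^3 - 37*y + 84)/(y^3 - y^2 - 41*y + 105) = (y - 4)/(y - 5)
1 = 1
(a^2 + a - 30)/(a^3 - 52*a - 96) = (a - 5)/(a^2 - 6*a - 16)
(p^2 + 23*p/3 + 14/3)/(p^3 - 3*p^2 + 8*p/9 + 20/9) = 3*(p + 7)/(3*p^2 - 11*p + 10)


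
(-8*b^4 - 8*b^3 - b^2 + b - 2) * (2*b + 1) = -16*b^5 - 24*b^4 - 10*b^3 + b^2 - 3*b - 2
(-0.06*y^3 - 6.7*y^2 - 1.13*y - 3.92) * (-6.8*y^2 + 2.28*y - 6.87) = 0.408*y^5 + 45.4232*y^4 - 7.1798*y^3 + 70.1086*y^2 - 1.1745*y + 26.9304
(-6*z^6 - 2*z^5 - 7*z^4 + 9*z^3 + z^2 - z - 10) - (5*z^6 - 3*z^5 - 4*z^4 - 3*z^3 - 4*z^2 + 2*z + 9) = -11*z^6 + z^5 - 3*z^4 + 12*z^3 + 5*z^2 - 3*z - 19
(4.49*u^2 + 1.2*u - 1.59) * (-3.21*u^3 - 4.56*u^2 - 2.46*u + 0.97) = -14.4129*u^5 - 24.3264*u^4 - 11.4135*u^3 + 8.6537*u^2 + 5.0754*u - 1.5423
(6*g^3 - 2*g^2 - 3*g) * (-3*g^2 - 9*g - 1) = -18*g^5 - 48*g^4 + 21*g^3 + 29*g^2 + 3*g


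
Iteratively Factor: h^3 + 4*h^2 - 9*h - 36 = (h + 3)*(h^2 + h - 12) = (h - 3)*(h + 3)*(h + 4)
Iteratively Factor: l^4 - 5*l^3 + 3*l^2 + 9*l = (l - 3)*(l^3 - 2*l^2 - 3*l) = (l - 3)*(l + 1)*(l^2 - 3*l) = l*(l - 3)*(l + 1)*(l - 3)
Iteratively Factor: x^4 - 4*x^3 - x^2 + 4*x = (x - 1)*(x^3 - 3*x^2 - 4*x) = (x - 4)*(x - 1)*(x^2 + x) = (x - 4)*(x - 1)*(x + 1)*(x)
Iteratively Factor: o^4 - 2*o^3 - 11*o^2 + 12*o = (o - 4)*(o^3 + 2*o^2 - 3*o) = (o - 4)*(o - 1)*(o^2 + 3*o) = o*(o - 4)*(o - 1)*(o + 3)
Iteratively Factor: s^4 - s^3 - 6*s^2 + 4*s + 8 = (s - 2)*(s^3 + s^2 - 4*s - 4) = (s - 2)*(s + 2)*(s^2 - s - 2) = (s - 2)*(s + 1)*(s + 2)*(s - 2)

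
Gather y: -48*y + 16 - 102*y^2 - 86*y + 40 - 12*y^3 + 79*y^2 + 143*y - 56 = -12*y^3 - 23*y^2 + 9*y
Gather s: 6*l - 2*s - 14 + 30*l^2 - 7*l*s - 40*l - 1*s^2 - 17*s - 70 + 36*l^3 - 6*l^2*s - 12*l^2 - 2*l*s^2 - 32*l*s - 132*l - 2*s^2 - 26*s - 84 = 36*l^3 + 18*l^2 - 166*l + s^2*(-2*l - 3) + s*(-6*l^2 - 39*l - 45) - 168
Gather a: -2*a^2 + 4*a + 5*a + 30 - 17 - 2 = -2*a^2 + 9*a + 11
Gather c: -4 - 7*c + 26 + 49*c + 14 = 42*c + 36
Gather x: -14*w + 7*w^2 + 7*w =7*w^2 - 7*w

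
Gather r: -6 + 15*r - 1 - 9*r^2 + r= -9*r^2 + 16*r - 7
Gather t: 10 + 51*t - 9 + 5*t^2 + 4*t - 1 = 5*t^2 + 55*t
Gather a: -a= -a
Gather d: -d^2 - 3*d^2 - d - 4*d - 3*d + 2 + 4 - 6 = -4*d^2 - 8*d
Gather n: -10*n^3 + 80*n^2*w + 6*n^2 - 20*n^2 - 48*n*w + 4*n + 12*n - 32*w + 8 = -10*n^3 + n^2*(80*w - 14) + n*(16 - 48*w) - 32*w + 8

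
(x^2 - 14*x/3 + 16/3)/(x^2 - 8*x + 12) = (x - 8/3)/(x - 6)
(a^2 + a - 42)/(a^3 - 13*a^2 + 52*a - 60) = (a + 7)/(a^2 - 7*a + 10)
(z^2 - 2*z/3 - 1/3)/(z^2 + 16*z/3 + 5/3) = (z - 1)/(z + 5)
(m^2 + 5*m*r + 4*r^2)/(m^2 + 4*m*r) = (m + r)/m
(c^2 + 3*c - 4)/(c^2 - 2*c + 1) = (c + 4)/(c - 1)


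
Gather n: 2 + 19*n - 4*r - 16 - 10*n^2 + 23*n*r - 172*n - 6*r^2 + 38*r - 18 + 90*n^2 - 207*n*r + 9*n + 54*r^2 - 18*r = 80*n^2 + n*(-184*r - 144) + 48*r^2 + 16*r - 32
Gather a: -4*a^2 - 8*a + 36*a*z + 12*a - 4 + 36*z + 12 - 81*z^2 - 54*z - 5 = -4*a^2 + a*(36*z + 4) - 81*z^2 - 18*z + 3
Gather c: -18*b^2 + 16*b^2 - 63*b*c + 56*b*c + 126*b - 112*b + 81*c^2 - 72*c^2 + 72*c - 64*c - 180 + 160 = -2*b^2 + 14*b + 9*c^2 + c*(8 - 7*b) - 20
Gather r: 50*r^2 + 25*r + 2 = 50*r^2 + 25*r + 2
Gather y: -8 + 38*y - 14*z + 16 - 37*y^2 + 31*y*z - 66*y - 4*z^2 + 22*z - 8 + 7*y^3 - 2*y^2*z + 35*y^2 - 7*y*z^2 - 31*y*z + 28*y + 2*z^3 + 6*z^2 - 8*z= 7*y^3 + y^2*(-2*z - 2) - 7*y*z^2 + 2*z^3 + 2*z^2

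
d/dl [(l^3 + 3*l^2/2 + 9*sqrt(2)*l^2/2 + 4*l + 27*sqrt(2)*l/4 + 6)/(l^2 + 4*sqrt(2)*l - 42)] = (4*l^4 + 32*sqrt(2)*l^3 - 376*l^2 - 3*sqrt(2)*l^2 - 1512*sqrt(2)*l - 552*l - 1230*sqrt(2) - 672)/(4*(l^4 + 8*sqrt(2)*l^3 - 52*l^2 - 336*sqrt(2)*l + 1764))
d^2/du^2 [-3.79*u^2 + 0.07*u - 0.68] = -7.58000000000000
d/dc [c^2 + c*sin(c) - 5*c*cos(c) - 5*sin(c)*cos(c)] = 5*c*sin(c) + c*cos(c) + 2*c + sin(c) - 5*cos(c) - 5*cos(2*c)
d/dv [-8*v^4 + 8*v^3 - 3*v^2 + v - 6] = -32*v^3 + 24*v^2 - 6*v + 1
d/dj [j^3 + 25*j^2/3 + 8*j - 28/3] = 3*j^2 + 50*j/3 + 8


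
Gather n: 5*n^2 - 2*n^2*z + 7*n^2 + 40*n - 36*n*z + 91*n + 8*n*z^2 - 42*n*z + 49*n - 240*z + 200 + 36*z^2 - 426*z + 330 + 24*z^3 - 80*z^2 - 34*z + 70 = n^2*(12 - 2*z) + n*(8*z^2 - 78*z + 180) + 24*z^3 - 44*z^2 - 700*z + 600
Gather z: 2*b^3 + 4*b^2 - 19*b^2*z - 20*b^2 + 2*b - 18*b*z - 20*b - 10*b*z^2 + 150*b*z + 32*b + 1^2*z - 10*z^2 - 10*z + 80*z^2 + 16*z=2*b^3 - 16*b^2 + 14*b + z^2*(70 - 10*b) + z*(-19*b^2 + 132*b + 7)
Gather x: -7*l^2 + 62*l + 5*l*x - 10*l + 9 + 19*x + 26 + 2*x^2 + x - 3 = -7*l^2 + 52*l + 2*x^2 + x*(5*l + 20) + 32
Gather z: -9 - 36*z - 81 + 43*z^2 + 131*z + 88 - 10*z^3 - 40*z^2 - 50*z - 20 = -10*z^3 + 3*z^2 + 45*z - 22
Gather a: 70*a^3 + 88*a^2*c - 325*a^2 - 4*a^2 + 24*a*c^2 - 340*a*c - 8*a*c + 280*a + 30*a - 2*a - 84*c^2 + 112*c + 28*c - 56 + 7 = 70*a^3 + a^2*(88*c - 329) + a*(24*c^2 - 348*c + 308) - 84*c^2 + 140*c - 49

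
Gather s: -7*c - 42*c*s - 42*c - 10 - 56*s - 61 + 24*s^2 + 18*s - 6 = -49*c + 24*s^2 + s*(-42*c - 38) - 77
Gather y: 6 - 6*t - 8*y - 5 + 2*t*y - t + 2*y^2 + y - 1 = -7*t + 2*y^2 + y*(2*t - 7)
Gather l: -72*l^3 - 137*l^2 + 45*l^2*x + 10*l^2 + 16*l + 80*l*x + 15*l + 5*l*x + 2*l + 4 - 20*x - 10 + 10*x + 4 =-72*l^3 + l^2*(45*x - 127) + l*(85*x + 33) - 10*x - 2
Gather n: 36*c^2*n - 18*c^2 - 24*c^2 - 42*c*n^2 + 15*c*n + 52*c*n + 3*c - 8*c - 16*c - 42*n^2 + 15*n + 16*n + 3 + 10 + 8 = -42*c^2 - 21*c + n^2*(-42*c - 42) + n*(36*c^2 + 67*c + 31) + 21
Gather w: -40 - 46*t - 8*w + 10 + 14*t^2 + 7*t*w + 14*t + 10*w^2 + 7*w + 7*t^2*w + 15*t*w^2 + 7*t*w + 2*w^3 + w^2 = 14*t^2 - 32*t + 2*w^3 + w^2*(15*t + 11) + w*(7*t^2 + 14*t - 1) - 30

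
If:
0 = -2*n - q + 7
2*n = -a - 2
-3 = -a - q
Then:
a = -3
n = 1/2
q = 6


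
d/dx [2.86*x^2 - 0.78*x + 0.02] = 5.72*x - 0.78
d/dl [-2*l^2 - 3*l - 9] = -4*l - 3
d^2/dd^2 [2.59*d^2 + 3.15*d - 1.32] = 5.18000000000000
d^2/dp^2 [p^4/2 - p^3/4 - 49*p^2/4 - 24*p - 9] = 6*p^2 - 3*p/2 - 49/2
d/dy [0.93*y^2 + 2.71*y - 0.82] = 1.86*y + 2.71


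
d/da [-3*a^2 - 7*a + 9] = -6*a - 7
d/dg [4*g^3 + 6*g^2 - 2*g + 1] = 12*g^2 + 12*g - 2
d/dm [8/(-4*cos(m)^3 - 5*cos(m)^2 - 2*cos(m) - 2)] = 16*(6*sin(m)^2 - 5*cos(m) - 7)*sin(m)/(4*cos(m)^3 + 5*cos(m)^2 + 2*cos(m) + 2)^2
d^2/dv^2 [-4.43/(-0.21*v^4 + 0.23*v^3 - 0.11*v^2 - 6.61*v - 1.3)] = ((-11.1636*v^2 + 6.1134*v - 0.9746)*(0.21*v^4 - 0.23*v^3 + 0.11*v^2 + 6.61*v + 1.3) + 4.43*(0.84*v^3 - 0.69*v^2 + 0.22*v + 6.61)*(1.68*v^3 - 1.38*v^2 + 0.44*v + 13.22))/(0.21*v^4 - 0.23*v^3 + 0.11*v^2 + 6.61*v + 1.3)^3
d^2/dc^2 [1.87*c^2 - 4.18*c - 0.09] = 3.74000000000000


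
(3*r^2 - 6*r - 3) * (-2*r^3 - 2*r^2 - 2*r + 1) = -6*r^5 + 6*r^4 + 12*r^3 + 21*r^2 - 3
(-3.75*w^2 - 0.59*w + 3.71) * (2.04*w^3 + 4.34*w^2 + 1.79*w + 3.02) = -7.65*w^5 - 17.4786*w^4 - 1.7047*w^3 + 3.7203*w^2 + 4.8591*w + 11.2042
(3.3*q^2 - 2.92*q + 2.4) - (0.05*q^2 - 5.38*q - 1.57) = 3.25*q^2 + 2.46*q + 3.97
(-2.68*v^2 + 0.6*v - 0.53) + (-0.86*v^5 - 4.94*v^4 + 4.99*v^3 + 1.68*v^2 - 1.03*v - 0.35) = -0.86*v^5 - 4.94*v^4 + 4.99*v^3 - 1.0*v^2 - 0.43*v - 0.88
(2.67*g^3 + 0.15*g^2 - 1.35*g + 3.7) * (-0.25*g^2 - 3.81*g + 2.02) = -0.6675*g^5 - 10.2102*g^4 + 5.1594*g^3 + 4.5215*g^2 - 16.824*g + 7.474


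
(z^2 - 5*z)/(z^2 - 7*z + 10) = z/(z - 2)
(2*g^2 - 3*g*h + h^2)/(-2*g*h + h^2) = (-g + h)/h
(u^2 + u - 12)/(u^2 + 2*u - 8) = (u - 3)/(u - 2)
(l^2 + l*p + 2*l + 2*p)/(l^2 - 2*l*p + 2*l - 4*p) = (-l - p)/(-l + 2*p)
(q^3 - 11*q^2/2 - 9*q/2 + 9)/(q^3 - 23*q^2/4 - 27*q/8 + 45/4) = 4*(q - 1)/(4*q - 5)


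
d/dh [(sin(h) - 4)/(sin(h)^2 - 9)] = (8*sin(h) + cos(h)^2 - 10)*cos(h)/(sin(h)^2 - 9)^2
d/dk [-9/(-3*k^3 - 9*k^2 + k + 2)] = 9*(-9*k^2 - 18*k + 1)/(3*k^3 + 9*k^2 - k - 2)^2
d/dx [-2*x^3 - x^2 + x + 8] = -6*x^2 - 2*x + 1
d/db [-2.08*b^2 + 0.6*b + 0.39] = 0.6 - 4.16*b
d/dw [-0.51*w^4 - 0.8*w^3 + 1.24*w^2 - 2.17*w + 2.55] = -2.04*w^3 - 2.4*w^2 + 2.48*w - 2.17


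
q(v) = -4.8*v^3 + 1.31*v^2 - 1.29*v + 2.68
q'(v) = -14.4*v^2 + 2.62*v - 1.29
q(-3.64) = 256.23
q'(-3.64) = -201.62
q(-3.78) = 285.52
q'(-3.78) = -216.95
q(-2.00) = 48.90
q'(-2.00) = -64.13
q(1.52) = -13.11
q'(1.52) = -30.58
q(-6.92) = 1664.93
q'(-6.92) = -708.98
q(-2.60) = 99.25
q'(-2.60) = -105.45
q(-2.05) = 52.18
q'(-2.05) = -67.18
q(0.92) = -1.14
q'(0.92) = -11.07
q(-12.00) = 8501.20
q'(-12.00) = -2106.33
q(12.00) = -8118.56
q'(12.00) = -2043.45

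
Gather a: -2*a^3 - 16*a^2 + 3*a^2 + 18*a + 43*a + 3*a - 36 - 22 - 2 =-2*a^3 - 13*a^2 + 64*a - 60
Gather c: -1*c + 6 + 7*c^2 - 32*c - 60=7*c^2 - 33*c - 54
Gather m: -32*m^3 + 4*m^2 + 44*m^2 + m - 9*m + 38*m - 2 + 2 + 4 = -32*m^3 + 48*m^2 + 30*m + 4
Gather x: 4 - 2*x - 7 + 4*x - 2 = 2*x - 5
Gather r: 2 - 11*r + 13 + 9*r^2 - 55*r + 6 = 9*r^2 - 66*r + 21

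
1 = 1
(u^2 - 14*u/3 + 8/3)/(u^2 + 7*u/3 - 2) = (u - 4)/(u + 3)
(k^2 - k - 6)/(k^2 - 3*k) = (k + 2)/k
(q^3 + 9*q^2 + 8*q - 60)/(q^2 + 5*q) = q + 4 - 12/q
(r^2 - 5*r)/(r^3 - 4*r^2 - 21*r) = (5 - r)/(-r^2 + 4*r + 21)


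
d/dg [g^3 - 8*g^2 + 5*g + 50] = 3*g^2 - 16*g + 5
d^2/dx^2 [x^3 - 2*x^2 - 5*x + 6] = 6*x - 4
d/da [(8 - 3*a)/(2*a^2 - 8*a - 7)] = (6*a^2 - 32*a + 85)/(4*a^4 - 32*a^3 + 36*a^2 + 112*a + 49)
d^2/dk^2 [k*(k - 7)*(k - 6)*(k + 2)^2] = 20*k^3 - 108*k^2 - 36*k + 232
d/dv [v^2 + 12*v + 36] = 2*v + 12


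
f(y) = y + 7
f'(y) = 1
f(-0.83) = 6.17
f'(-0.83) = 1.00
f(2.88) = 9.88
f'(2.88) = 1.00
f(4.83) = 11.83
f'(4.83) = 1.00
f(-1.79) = 5.21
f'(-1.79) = 1.00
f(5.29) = 12.29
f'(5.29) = 1.00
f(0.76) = 7.76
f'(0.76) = 1.00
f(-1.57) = 5.43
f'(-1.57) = 1.00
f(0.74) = 7.74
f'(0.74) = 1.00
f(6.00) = 13.00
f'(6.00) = 1.00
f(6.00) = 13.00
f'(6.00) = 1.00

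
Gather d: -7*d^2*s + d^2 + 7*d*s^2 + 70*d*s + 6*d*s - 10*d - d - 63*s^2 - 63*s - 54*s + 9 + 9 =d^2*(1 - 7*s) + d*(7*s^2 + 76*s - 11) - 63*s^2 - 117*s + 18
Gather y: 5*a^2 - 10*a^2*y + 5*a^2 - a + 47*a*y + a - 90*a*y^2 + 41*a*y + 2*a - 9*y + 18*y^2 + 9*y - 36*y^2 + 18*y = 10*a^2 + 2*a + y^2*(-90*a - 18) + y*(-10*a^2 + 88*a + 18)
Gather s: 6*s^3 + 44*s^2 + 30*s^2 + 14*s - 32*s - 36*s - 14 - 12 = 6*s^3 + 74*s^2 - 54*s - 26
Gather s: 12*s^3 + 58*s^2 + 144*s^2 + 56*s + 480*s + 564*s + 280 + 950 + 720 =12*s^3 + 202*s^2 + 1100*s + 1950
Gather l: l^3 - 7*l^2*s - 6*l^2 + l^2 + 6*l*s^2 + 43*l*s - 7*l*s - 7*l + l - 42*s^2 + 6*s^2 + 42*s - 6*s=l^3 + l^2*(-7*s - 5) + l*(6*s^2 + 36*s - 6) - 36*s^2 + 36*s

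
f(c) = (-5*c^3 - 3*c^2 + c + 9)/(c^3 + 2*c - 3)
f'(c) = (-3*c^2 - 2)*(-5*c^3 - 3*c^2 + c + 9)/(c^3 + 2*c - 3)^2 + (-15*c^2 - 6*c + 1)/(c^3 + 2*c - 3)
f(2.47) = -4.83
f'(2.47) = -0.43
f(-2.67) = -2.93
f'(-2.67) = 0.78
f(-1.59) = -1.95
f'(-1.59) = 0.85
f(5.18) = -5.20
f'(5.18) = -0.02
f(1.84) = -4.41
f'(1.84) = -1.05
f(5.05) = -5.20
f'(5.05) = -0.03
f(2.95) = -4.99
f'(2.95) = -0.25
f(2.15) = -4.66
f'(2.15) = -0.64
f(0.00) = -3.00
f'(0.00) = -2.33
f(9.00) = -5.20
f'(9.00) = 0.01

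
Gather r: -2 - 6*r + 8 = 6 - 6*r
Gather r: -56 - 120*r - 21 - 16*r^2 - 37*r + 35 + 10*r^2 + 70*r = -6*r^2 - 87*r - 42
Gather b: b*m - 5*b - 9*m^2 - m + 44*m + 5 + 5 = b*(m - 5) - 9*m^2 + 43*m + 10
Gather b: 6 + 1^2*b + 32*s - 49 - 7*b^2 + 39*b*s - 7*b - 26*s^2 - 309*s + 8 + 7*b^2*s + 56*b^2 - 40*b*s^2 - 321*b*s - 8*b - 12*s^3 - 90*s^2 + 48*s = b^2*(7*s + 49) + b*(-40*s^2 - 282*s - 14) - 12*s^3 - 116*s^2 - 229*s - 35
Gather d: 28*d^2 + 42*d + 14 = 28*d^2 + 42*d + 14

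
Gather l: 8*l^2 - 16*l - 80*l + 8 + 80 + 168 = 8*l^2 - 96*l + 256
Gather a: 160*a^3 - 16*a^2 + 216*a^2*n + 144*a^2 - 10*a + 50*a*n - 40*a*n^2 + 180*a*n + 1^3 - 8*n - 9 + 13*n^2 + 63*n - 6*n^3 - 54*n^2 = 160*a^3 + a^2*(216*n + 128) + a*(-40*n^2 + 230*n - 10) - 6*n^3 - 41*n^2 + 55*n - 8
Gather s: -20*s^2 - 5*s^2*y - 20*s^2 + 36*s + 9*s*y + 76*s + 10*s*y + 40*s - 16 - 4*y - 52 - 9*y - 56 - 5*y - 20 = s^2*(-5*y - 40) + s*(19*y + 152) - 18*y - 144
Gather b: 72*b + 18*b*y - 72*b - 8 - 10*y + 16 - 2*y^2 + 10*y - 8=18*b*y - 2*y^2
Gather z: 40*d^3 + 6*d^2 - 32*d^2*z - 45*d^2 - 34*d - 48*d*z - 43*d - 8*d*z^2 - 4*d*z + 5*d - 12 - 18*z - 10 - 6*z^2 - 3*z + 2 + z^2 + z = 40*d^3 - 39*d^2 - 72*d + z^2*(-8*d - 5) + z*(-32*d^2 - 52*d - 20) - 20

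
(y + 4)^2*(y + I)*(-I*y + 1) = -I*y^4 + 2*y^3 - 8*I*y^3 + 16*y^2 - 15*I*y^2 + 32*y + 8*I*y + 16*I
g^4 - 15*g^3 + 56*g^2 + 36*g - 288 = (g - 8)*(g - 6)*(g - 3)*(g + 2)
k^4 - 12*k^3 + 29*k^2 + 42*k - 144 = (k - 8)*(k - 3)^2*(k + 2)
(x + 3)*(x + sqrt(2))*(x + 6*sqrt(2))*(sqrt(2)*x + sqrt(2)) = sqrt(2)*x^4 + 4*sqrt(2)*x^3 + 14*x^3 + 15*sqrt(2)*x^2 + 56*x^2 + 42*x + 48*sqrt(2)*x + 36*sqrt(2)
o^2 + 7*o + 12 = (o + 3)*(o + 4)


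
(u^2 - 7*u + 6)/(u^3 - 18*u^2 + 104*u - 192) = (u - 1)/(u^2 - 12*u + 32)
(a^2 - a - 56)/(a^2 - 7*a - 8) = (a + 7)/(a + 1)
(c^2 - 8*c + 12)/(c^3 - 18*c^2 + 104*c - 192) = (c - 2)/(c^2 - 12*c + 32)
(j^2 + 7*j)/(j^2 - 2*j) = (j + 7)/(j - 2)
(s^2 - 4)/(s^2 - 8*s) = (s^2 - 4)/(s*(s - 8))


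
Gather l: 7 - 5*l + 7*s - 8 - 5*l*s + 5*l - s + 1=-5*l*s + 6*s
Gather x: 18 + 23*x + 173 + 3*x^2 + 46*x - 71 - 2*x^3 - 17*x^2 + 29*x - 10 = -2*x^3 - 14*x^2 + 98*x + 110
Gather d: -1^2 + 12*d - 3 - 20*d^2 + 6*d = -20*d^2 + 18*d - 4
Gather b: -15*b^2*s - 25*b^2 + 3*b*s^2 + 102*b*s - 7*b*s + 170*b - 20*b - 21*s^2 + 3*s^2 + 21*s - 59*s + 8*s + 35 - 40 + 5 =b^2*(-15*s - 25) + b*(3*s^2 + 95*s + 150) - 18*s^2 - 30*s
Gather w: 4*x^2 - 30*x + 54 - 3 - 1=4*x^2 - 30*x + 50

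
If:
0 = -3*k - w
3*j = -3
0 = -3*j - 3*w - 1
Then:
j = -1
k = -2/9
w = 2/3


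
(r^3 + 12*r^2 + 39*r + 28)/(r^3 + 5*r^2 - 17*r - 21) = (r + 4)/(r - 3)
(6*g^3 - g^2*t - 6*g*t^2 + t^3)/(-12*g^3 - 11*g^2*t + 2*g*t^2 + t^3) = (6*g^2 - 7*g*t + t^2)/(-12*g^2 + g*t + t^2)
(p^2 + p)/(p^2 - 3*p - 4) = p/(p - 4)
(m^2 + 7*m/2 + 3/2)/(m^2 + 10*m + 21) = (m + 1/2)/(m + 7)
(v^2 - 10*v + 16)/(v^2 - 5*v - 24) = (v - 2)/(v + 3)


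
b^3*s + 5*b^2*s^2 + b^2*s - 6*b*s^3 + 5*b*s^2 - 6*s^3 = (b - s)*(b + 6*s)*(b*s + s)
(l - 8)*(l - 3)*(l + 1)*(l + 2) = l^4 - 8*l^3 - 7*l^2 + 50*l + 48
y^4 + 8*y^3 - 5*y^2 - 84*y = y*(y - 3)*(y + 4)*(y + 7)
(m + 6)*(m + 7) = m^2 + 13*m + 42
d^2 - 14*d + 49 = (d - 7)^2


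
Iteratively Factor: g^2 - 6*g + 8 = (g - 2)*(g - 4)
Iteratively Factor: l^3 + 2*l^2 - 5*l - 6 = (l - 2)*(l^2 + 4*l + 3) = (l - 2)*(l + 1)*(l + 3)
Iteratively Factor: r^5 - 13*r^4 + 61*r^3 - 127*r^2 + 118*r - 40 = (r - 2)*(r^4 - 11*r^3 + 39*r^2 - 49*r + 20) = (r - 2)*(r - 1)*(r^3 - 10*r^2 + 29*r - 20) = (r - 2)*(r - 1)^2*(r^2 - 9*r + 20) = (r - 5)*(r - 2)*(r - 1)^2*(r - 4)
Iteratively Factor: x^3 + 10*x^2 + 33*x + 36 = (x + 4)*(x^2 + 6*x + 9) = (x + 3)*(x + 4)*(x + 3)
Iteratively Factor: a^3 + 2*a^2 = (a)*(a^2 + 2*a) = a*(a + 2)*(a)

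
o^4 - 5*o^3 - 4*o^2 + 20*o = o*(o - 5)*(o - 2)*(o + 2)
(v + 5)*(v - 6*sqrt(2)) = v^2 - 6*sqrt(2)*v + 5*v - 30*sqrt(2)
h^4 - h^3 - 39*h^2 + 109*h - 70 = (h - 5)*(h - 2)*(h - 1)*(h + 7)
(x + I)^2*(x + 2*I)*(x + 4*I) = x^4 + 8*I*x^3 - 21*x^2 - 22*I*x + 8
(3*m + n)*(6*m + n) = 18*m^2 + 9*m*n + n^2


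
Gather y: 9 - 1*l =9 - l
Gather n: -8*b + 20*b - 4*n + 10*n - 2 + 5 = 12*b + 6*n + 3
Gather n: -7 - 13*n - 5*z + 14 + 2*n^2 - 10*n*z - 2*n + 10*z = 2*n^2 + n*(-10*z - 15) + 5*z + 7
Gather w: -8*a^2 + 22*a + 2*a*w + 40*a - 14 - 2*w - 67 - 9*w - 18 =-8*a^2 + 62*a + w*(2*a - 11) - 99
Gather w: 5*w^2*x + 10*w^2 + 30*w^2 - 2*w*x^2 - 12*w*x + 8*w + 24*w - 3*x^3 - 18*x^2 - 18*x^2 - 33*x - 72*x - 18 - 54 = w^2*(5*x + 40) + w*(-2*x^2 - 12*x + 32) - 3*x^3 - 36*x^2 - 105*x - 72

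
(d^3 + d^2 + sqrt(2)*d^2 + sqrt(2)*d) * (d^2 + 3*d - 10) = d^5 + sqrt(2)*d^4 + 4*d^4 - 7*d^3 + 4*sqrt(2)*d^3 - 10*d^2 - 7*sqrt(2)*d^2 - 10*sqrt(2)*d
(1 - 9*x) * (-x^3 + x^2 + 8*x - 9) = 9*x^4 - 10*x^3 - 71*x^2 + 89*x - 9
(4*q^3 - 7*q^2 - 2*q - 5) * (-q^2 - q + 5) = -4*q^5 + 3*q^4 + 29*q^3 - 28*q^2 - 5*q - 25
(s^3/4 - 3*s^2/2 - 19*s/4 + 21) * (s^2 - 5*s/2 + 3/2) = s^5/4 - 17*s^4/8 - 5*s^3/8 + 245*s^2/8 - 477*s/8 + 63/2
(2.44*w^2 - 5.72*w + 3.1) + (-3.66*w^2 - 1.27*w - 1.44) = -1.22*w^2 - 6.99*w + 1.66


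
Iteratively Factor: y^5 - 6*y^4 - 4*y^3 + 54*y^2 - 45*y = (y - 3)*(y^4 - 3*y^3 - 13*y^2 + 15*y) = (y - 3)*(y + 3)*(y^3 - 6*y^2 + 5*y) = y*(y - 3)*(y + 3)*(y^2 - 6*y + 5) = y*(y - 3)*(y - 1)*(y + 3)*(y - 5)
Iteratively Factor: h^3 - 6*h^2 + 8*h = (h - 2)*(h^2 - 4*h) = h*(h - 2)*(h - 4)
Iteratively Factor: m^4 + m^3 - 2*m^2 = (m + 2)*(m^3 - m^2) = m*(m + 2)*(m^2 - m) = m^2*(m + 2)*(m - 1)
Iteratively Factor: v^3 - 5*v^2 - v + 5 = (v + 1)*(v^2 - 6*v + 5) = (v - 5)*(v + 1)*(v - 1)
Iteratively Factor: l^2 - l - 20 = (l + 4)*(l - 5)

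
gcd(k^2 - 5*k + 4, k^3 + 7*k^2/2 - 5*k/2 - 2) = k - 1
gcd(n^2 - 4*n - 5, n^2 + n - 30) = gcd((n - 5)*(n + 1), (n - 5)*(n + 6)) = n - 5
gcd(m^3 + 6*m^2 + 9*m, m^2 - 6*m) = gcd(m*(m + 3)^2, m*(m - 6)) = m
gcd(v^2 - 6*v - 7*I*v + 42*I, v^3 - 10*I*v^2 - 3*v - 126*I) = v - 7*I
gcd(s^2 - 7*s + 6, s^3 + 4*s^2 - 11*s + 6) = s - 1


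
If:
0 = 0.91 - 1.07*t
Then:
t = 0.85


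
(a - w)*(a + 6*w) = a^2 + 5*a*w - 6*w^2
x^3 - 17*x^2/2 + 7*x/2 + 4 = (x - 8)*(x - 1)*(x + 1/2)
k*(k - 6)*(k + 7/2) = k^3 - 5*k^2/2 - 21*k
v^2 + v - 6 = (v - 2)*(v + 3)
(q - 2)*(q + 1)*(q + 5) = q^3 + 4*q^2 - 7*q - 10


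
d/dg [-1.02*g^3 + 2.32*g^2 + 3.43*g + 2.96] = -3.06*g^2 + 4.64*g + 3.43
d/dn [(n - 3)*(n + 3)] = 2*n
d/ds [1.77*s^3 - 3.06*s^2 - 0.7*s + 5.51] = 5.31*s^2 - 6.12*s - 0.7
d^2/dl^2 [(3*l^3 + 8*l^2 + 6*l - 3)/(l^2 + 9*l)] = 6*(59*l^3 - 3*l^2 - 27*l - 81)/(l^3*(l^3 + 27*l^2 + 243*l + 729))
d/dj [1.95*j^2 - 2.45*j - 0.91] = 3.9*j - 2.45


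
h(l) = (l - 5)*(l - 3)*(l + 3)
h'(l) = (l - 5)*(l - 3) + (l - 5)*(l + 3) + (l - 3)*(l + 3) = 3*l^2 - 10*l - 9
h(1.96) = 15.68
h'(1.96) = -17.08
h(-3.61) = -34.72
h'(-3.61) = 66.20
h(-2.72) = 12.36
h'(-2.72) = 40.40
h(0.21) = 42.90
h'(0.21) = -10.97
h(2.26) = 10.67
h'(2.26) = -16.28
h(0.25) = 42.45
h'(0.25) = -11.31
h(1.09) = 30.54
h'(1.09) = -16.34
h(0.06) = 44.44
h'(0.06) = -9.59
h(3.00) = 0.00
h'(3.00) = -12.00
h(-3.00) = 0.00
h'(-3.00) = 48.00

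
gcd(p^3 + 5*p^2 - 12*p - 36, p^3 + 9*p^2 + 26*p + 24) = p + 2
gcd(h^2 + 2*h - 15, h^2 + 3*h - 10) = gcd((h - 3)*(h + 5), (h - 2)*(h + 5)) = h + 5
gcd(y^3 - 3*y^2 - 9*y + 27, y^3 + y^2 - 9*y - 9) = y^2 - 9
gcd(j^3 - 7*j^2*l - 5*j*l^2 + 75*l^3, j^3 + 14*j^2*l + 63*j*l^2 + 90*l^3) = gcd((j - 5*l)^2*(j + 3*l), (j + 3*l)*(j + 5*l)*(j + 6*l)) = j + 3*l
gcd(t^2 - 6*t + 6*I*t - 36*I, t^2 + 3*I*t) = 1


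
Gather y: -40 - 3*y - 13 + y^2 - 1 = y^2 - 3*y - 54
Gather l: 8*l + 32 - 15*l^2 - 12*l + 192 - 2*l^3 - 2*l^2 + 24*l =-2*l^3 - 17*l^2 + 20*l + 224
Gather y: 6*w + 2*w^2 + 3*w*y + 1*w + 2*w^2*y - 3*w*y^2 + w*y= 2*w^2 - 3*w*y^2 + 7*w + y*(2*w^2 + 4*w)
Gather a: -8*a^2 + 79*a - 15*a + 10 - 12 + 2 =-8*a^2 + 64*a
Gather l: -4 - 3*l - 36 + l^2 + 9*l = l^2 + 6*l - 40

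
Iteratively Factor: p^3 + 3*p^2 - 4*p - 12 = (p + 2)*(p^2 + p - 6) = (p + 2)*(p + 3)*(p - 2)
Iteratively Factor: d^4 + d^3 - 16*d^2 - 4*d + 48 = (d - 3)*(d^3 + 4*d^2 - 4*d - 16) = (d - 3)*(d + 4)*(d^2 - 4) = (d - 3)*(d + 2)*(d + 4)*(d - 2)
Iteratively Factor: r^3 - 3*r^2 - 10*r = (r)*(r^2 - 3*r - 10) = r*(r - 5)*(r + 2)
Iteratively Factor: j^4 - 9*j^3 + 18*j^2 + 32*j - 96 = (j - 3)*(j^3 - 6*j^2 + 32) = (j - 4)*(j - 3)*(j^2 - 2*j - 8) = (j - 4)*(j - 3)*(j + 2)*(j - 4)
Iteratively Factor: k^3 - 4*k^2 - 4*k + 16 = (k - 4)*(k^2 - 4) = (k - 4)*(k + 2)*(k - 2)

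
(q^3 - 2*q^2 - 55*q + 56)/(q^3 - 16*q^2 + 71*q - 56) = (q + 7)/(q - 7)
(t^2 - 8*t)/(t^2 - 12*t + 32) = t/(t - 4)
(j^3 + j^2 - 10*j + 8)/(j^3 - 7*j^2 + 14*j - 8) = (j + 4)/(j - 4)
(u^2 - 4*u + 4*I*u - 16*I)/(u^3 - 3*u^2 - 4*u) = (u + 4*I)/(u*(u + 1))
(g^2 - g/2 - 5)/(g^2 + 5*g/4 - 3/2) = 2*(2*g - 5)/(4*g - 3)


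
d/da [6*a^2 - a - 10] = 12*a - 1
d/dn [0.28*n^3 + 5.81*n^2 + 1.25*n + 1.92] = 0.84*n^2 + 11.62*n + 1.25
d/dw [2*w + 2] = 2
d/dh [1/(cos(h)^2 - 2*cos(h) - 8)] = 2*(cos(h) - 1)*sin(h)/(sin(h)^2 + 2*cos(h) + 7)^2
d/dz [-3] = 0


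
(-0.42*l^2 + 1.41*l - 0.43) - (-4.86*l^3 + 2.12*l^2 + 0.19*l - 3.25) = 4.86*l^3 - 2.54*l^2 + 1.22*l + 2.82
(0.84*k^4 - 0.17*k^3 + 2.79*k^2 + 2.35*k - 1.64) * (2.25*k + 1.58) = 1.89*k^5 + 0.9447*k^4 + 6.0089*k^3 + 9.6957*k^2 + 0.0230000000000006*k - 2.5912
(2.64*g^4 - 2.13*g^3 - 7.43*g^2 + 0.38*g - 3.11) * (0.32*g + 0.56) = 0.8448*g^5 + 0.7968*g^4 - 3.5704*g^3 - 4.0392*g^2 - 0.7824*g - 1.7416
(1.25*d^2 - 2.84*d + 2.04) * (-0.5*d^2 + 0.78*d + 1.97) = -0.625*d^4 + 2.395*d^3 - 0.7727*d^2 - 4.0036*d + 4.0188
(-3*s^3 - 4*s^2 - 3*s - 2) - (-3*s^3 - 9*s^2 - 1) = 5*s^2 - 3*s - 1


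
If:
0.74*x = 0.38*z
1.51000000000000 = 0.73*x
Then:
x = 2.07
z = 4.03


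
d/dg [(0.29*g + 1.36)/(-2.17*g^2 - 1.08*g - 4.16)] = (0.6293*g^2 + 5.9024*g + 0.2624)/(4.7089*g^4 + 4.6872*g^3 + 19.2208*g^2 + 8.9856*g + 17.3056)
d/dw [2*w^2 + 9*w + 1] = 4*w + 9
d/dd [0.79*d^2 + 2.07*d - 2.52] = 1.58*d + 2.07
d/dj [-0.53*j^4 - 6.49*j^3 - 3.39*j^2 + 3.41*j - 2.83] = -2.12*j^3 - 19.47*j^2 - 6.78*j + 3.41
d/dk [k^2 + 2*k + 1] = 2*k + 2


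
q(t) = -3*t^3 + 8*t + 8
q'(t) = 8 - 9*t^2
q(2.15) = -4.62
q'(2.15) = -33.60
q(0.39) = 10.94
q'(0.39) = 6.63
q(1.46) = 10.34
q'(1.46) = -11.18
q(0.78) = 12.82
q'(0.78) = 2.52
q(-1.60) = 7.49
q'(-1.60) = -15.04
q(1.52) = 9.62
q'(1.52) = -12.79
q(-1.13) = 3.29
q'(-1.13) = -3.49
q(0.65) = 12.38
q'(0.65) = 4.20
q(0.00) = 8.00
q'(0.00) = 8.00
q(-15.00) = 10013.00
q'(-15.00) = -2017.00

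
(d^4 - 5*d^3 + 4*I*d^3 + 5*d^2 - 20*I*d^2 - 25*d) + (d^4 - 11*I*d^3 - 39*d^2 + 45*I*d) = 2*d^4 - 5*d^3 - 7*I*d^3 - 34*d^2 - 20*I*d^2 - 25*d + 45*I*d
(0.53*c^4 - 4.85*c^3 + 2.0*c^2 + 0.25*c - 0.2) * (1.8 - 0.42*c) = -0.2226*c^5 + 2.991*c^4 - 9.57*c^3 + 3.495*c^2 + 0.534*c - 0.36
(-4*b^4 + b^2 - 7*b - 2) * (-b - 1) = 4*b^5 + 4*b^4 - b^3 + 6*b^2 + 9*b + 2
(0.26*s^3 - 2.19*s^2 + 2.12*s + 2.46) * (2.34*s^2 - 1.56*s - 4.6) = 0.6084*s^5 - 5.5302*s^4 + 7.1812*s^3 + 12.5232*s^2 - 13.5896*s - 11.316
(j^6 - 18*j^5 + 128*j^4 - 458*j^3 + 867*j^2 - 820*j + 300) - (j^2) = j^6 - 18*j^5 + 128*j^4 - 458*j^3 + 866*j^2 - 820*j + 300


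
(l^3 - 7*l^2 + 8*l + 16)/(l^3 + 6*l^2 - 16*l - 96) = (l^2 - 3*l - 4)/(l^2 + 10*l + 24)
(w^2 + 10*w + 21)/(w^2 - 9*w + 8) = (w^2 + 10*w + 21)/(w^2 - 9*w + 8)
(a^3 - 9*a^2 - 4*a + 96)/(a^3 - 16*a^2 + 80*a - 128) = (a + 3)/(a - 4)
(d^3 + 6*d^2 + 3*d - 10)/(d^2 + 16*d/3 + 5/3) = 3*(d^2 + d - 2)/(3*d + 1)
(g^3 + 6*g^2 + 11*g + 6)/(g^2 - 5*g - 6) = (g^2 + 5*g + 6)/(g - 6)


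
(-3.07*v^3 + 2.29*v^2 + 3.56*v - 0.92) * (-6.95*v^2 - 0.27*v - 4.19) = 21.3365*v^5 - 15.0866*v^4 - 12.497*v^3 - 4.1623*v^2 - 14.668*v + 3.8548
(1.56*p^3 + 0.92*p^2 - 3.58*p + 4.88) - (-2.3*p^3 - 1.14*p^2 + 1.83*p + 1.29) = 3.86*p^3 + 2.06*p^2 - 5.41*p + 3.59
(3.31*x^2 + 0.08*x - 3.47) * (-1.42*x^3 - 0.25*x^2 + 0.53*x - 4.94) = -4.7002*x^5 - 0.9411*x^4 + 6.6617*x^3 - 15.4415*x^2 - 2.2343*x + 17.1418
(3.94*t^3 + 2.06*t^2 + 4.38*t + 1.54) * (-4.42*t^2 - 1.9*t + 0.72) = -17.4148*t^5 - 16.5912*t^4 - 20.4368*t^3 - 13.6456*t^2 + 0.2276*t + 1.1088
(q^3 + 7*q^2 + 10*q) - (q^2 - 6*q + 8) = q^3 + 6*q^2 + 16*q - 8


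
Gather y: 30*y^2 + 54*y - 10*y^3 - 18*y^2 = -10*y^3 + 12*y^2 + 54*y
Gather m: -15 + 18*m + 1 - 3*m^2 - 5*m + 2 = -3*m^2 + 13*m - 12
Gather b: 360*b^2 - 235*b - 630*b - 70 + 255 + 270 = 360*b^2 - 865*b + 455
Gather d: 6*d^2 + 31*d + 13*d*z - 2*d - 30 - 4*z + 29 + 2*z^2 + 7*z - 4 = 6*d^2 + d*(13*z + 29) + 2*z^2 + 3*z - 5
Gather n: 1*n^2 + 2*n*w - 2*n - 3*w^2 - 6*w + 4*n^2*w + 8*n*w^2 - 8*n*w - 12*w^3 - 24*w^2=n^2*(4*w + 1) + n*(8*w^2 - 6*w - 2) - 12*w^3 - 27*w^2 - 6*w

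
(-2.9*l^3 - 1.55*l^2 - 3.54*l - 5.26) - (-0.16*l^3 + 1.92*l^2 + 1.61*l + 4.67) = -2.74*l^3 - 3.47*l^2 - 5.15*l - 9.93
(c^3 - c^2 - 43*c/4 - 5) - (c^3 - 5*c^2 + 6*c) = 4*c^2 - 67*c/4 - 5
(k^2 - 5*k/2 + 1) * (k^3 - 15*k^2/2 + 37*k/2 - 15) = k^5 - 10*k^4 + 153*k^3/4 - 275*k^2/4 + 56*k - 15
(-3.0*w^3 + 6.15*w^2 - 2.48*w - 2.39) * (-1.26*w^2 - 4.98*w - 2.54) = 3.78*w^5 + 7.191*w^4 - 19.8822*w^3 - 0.2592*w^2 + 18.2014*w + 6.0706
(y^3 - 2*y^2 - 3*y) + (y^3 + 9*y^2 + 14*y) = 2*y^3 + 7*y^2 + 11*y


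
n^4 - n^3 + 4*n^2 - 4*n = n*(n - 1)*(n - 2*I)*(n + 2*I)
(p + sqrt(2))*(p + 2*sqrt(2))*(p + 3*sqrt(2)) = p^3 + 6*sqrt(2)*p^2 + 22*p + 12*sqrt(2)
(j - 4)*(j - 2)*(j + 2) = j^3 - 4*j^2 - 4*j + 16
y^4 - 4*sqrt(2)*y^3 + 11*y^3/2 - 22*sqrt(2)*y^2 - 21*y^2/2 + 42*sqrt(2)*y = y*(y - 3/2)*(y + 7)*(y - 4*sqrt(2))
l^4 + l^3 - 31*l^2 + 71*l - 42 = (l - 3)*(l - 2)*(l - 1)*(l + 7)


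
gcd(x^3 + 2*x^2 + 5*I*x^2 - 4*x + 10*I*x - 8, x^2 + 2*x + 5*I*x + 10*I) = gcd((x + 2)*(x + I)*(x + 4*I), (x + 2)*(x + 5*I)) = x + 2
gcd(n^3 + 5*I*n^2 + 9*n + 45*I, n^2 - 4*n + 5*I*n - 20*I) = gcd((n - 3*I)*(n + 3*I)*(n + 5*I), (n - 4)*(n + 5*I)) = n + 5*I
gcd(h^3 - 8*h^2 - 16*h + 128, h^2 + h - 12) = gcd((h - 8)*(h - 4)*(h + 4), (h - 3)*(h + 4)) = h + 4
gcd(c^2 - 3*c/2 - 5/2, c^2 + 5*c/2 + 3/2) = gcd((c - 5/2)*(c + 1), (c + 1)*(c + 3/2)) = c + 1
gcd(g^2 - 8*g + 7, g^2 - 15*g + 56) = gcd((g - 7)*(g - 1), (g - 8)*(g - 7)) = g - 7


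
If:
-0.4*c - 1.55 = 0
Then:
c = -3.88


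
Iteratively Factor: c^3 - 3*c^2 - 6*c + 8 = (c - 4)*(c^2 + c - 2) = (c - 4)*(c + 2)*(c - 1)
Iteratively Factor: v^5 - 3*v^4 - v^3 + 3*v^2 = (v)*(v^4 - 3*v^3 - v^2 + 3*v) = v*(v - 1)*(v^3 - 2*v^2 - 3*v) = v*(v - 1)*(v + 1)*(v^2 - 3*v) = v^2*(v - 1)*(v + 1)*(v - 3)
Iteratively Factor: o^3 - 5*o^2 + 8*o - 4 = (o - 2)*(o^2 - 3*o + 2) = (o - 2)*(o - 1)*(o - 2)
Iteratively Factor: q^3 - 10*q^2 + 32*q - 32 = (q - 2)*(q^2 - 8*q + 16) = (q - 4)*(q - 2)*(q - 4)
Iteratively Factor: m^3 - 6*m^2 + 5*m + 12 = (m - 4)*(m^2 - 2*m - 3) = (m - 4)*(m + 1)*(m - 3)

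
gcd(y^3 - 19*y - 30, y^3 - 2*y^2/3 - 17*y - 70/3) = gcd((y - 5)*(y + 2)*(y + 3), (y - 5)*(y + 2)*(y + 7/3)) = y^2 - 3*y - 10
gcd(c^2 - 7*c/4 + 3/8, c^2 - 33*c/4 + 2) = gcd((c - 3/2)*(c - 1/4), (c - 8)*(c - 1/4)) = c - 1/4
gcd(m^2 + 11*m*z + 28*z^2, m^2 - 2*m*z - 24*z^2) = m + 4*z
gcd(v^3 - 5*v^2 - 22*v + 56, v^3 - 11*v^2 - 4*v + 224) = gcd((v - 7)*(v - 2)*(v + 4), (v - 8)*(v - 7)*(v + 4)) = v^2 - 3*v - 28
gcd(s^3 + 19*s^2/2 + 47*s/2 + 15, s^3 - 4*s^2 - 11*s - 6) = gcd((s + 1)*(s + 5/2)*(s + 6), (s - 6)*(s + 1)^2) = s + 1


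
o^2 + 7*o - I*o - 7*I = (o + 7)*(o - I)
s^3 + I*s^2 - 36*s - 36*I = (s - 6)*(s + 6)*(s + I)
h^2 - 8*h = h*(h - 8)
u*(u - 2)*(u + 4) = u^3 + 2*u^2 - 8*u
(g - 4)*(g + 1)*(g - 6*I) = g^3 - 3*g^2 - 6*I*g^2 - 4*g + 18*I*g + 24*I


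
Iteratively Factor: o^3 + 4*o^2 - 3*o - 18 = (o + 3)*(o^2 + o - 6) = (o - 2)*(o + 3)*(o + 3)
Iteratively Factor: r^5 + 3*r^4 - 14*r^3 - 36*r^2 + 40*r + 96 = (r + 4)*(r^4 - r^3 - 10*r^2 + 4*r + 24) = (r + 2)*(r + 4)*(r^3 - 3*r^2 - 4*r + 12) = (r - 2)*(r + 2)*(r + 4)*(r^2 - r - 6) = (r - 3)*(r - 2)*(r + 2)*(r + 4)*(r + 2)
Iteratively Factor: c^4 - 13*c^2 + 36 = (c + 2)*(c^3 - 2*c^2 - 9*c + 18) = (c - 3)*(c + 2)*(c^2 + c - 6) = (c - 3)*(c - 2)*(c + 2)*(c + 3)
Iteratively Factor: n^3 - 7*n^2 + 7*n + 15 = (n - 5)*(n^2 - 2*n - 3) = (n - 5)*(n + 1)*(n - 3)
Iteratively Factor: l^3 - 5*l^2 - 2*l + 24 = (l + 2)*(l^2 - 7*l + 12) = (l - 4)*(l + 2)*(l - 3)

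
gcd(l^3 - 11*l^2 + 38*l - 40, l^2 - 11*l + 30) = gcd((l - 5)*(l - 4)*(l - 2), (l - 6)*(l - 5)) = l - 5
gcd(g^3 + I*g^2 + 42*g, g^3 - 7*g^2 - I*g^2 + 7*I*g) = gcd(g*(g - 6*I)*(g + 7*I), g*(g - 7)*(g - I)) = g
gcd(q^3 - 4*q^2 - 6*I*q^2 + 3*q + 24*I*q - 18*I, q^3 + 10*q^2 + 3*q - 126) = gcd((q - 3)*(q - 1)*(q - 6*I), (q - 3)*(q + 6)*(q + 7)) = q - 3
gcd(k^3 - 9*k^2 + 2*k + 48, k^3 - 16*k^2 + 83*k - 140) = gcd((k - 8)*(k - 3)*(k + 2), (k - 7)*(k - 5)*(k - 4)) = 1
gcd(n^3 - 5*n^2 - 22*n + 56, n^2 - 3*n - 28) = n^2 - 3*n - 28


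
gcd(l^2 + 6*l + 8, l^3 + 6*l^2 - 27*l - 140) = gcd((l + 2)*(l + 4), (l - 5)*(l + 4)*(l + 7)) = l + 4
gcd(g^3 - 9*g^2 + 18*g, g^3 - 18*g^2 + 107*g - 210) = g - 6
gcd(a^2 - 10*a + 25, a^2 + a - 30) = a - 5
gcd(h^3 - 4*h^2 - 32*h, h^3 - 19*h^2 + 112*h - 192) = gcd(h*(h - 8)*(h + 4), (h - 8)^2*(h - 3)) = h - 8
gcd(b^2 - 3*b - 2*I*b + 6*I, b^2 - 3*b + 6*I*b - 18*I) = b - 3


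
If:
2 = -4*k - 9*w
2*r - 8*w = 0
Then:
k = -9*w/4 - 1/2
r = 4*w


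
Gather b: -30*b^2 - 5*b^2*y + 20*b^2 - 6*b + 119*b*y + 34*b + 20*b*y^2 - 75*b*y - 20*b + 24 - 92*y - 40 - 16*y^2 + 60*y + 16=b^2*(-5*y - 10) + b*(20*y^2 + 44*y + 8) - 16*y^2 - 32*y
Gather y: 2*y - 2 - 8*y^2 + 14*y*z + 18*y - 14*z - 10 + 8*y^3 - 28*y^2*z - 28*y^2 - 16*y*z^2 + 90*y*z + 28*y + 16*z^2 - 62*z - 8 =8*y^3 + y^2*(-28*z - 36) + y*(-16*z^2 + 104*z + 48) + 16*z^2 - 76*z - 20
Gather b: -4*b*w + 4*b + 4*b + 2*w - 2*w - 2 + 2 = b*(8 - 4*w)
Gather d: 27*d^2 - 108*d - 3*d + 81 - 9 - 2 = 27*d^2 - 111*d + 70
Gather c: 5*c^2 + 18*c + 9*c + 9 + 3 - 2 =5*c^2 + 27*c + 10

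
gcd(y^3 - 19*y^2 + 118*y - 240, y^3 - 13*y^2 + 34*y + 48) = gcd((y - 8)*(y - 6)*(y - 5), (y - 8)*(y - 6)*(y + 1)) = y^2 - 14*y + 48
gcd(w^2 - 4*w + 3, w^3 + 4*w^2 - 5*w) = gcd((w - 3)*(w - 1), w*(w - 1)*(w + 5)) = w - 1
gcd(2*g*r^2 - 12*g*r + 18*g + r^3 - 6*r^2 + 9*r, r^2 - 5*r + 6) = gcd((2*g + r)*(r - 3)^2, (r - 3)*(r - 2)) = r - 3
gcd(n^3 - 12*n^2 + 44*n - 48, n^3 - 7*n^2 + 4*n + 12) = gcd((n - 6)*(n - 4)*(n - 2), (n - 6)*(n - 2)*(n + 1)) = n^2 - 8*n + 12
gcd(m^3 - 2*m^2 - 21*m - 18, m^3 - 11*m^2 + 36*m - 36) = m - 6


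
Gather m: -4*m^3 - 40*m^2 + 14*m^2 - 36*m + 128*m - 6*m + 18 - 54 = -4*m^3 - 26*m^2 + 86*m - 36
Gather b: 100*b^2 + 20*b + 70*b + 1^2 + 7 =100*b^2 + 90*b + 8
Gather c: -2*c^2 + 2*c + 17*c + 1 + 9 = -2*c^2 + 19*c + 10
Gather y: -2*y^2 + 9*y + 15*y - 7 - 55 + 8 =-2*y^2 + 24*y - 54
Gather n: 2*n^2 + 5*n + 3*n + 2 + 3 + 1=2*n^2 + 8*n + 6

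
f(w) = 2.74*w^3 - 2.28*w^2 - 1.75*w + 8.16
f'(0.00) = -1.75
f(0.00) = 8.16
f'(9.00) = 623.03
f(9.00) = 1805.19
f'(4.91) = 174.03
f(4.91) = 268.94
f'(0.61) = -1.47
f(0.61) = 6.87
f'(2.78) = 49.10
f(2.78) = 44.54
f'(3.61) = 88.91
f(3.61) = 101.04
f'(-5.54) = 275.80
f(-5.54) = -518.01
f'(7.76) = 457.85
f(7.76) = 1137.65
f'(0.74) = -0.62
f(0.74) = 6.73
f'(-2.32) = 53.07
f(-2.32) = -34.27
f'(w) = 8.22*w^2 - 4.56*w - 1.75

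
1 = 1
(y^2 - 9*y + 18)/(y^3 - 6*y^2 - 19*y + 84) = (y - 6)/(y^2 - 3*y - 28)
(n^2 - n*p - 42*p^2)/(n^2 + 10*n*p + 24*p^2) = (n - 7*p)/(n + 4*p)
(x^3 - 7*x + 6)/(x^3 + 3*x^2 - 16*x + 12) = (x + 3)/(x + 6)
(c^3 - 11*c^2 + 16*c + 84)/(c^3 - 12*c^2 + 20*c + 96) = (c - 7)/(c - 8)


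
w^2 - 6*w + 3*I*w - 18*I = (w - 6)*(w + 3*I)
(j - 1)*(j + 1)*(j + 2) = j^3 + 2*j^2 - j - 2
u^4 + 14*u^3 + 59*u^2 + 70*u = u*(u + 2)*(u + 5)*(u + 7)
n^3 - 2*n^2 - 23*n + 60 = (n - 4)*(n - 3)*(n + 5)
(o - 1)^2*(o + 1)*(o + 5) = o^4 + 4*o^3 - 6*o^2 - 4*o + 5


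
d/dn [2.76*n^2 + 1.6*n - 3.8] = 5.52*n + 1.6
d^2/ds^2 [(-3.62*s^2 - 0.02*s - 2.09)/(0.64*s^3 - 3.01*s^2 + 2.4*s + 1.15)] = (-2.965504*s^6 - 0.0491520000000207*s^5 + 23.32032*s^4 + 49.1165719999999*s^3 - 207.882234*s^2 + 99.40302*s - 48.01037)/(0.262144*s^9 - 3.698688*s^8 + 20.344512*s^7 - 53.597941*s^6 + 62.99976*s^5 - 10.157055*s^4 - 33.4824*s^3 + 7.929825*s^2 + 9.522*s + 1.520875)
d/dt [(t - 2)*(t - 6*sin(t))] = t + (2 - t)*(6*cos(t) - 1) - 6*sin(t)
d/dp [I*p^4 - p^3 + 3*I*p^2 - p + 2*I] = 4*I*p^3 - 3*p^2 + 6*I*p - 1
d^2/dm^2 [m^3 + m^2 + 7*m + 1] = 6*m + 2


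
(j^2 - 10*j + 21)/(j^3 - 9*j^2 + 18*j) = (j - 7)/(j*(j - 6))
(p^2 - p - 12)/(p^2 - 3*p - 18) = (p - 4)/(p - 6)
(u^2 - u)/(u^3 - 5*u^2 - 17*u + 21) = u/(u^2 - 4*u - 21)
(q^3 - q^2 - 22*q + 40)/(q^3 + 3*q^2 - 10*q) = (q - 4)/q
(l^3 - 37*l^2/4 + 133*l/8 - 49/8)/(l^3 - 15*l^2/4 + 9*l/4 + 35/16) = 2*(2*l^2 - 15*l + 7)/(4*l^2 - 8*l - 5)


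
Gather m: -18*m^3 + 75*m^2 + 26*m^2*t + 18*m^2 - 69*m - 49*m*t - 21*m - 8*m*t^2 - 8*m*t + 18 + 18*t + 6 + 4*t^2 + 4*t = -18*m^3 + m^2*(26*t + 93) + m*(-8*t^2 - 57*t - 90) + 4*t^2 + 22*t + 24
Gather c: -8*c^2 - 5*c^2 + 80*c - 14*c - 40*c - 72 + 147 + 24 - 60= -13*c^2 + 26*c + 39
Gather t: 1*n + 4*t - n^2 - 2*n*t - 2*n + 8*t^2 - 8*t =-n^2 - n + 8*t^2 + t*(-2*n - 4)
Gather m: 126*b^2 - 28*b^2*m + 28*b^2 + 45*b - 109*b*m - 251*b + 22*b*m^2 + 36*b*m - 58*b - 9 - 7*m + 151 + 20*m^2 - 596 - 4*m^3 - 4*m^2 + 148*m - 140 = 154*b^2 - 264*b - 4*m^3 + m^2*(22*b + 16) + m*(-28*b^2 - 73*b + 141) - 594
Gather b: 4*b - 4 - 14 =4*b - 18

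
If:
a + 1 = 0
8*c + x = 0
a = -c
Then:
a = -1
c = 1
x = -8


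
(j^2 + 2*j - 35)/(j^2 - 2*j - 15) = (j + 7)/(j + 3)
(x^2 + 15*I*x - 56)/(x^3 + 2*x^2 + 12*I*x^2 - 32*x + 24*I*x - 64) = (x + 7*I)/(x^2 + x*(2 + 4*I) + 8*I)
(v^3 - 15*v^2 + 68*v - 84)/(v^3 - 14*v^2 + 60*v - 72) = (v - 7)/(v - 6)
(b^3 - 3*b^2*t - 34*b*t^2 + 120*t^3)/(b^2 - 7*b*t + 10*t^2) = (-b^2 - 2*b*t + 24*t^2)/(-b + 2*t)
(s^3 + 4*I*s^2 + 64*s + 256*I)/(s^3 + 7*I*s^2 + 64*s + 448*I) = (s + 4*I)/(s + 7*I)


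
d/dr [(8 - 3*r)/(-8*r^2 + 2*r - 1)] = (-24*r^2 + 128*r - 13)/(64*r^4 - 32*r^3 + 20*r^2 - 4*r + 1)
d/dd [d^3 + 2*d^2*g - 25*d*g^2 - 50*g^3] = 3*d^2 + 4*d*g - 25*g^2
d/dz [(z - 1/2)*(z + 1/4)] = 2*z - 1/4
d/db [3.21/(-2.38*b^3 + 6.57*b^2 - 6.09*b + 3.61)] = (22.9194*b^2 - 42.1794*b + 19.5489)/(2.38*b^3 - 6.57*b^2 + 6.09*b - 3.61)^2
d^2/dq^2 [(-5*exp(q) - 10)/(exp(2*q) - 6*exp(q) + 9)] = 5*(-exp(2*q) - 20*exp(q) - 21)*exp(q)/(exp(4*q) - 12*exp(3*q) + 54*exp(2*q) - 108*exp(q) + 81)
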